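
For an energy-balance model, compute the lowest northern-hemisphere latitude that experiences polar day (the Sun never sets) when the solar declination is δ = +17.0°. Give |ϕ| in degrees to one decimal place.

Polar day requires cos h₀ = −tan ϕ tan δ ≤ −1, i.e. tan ϕ tan δ ≥ 1.
The boundary is |tan ϕ| · |tan δ| = 1, so |ϕ| = 90° − |δ| = 90° − 17.0° = 73.0° in the northern hemisphere.

|ϕ| = 73.0°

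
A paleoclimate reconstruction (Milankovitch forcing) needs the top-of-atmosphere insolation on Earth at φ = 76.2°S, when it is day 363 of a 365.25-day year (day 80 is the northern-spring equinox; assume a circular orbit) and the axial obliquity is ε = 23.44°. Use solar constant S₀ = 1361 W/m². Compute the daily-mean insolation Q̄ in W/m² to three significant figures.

Solar longitude: λ_s = 360° × (363 − 80)/365.25 = 278.932°.
sin δ = sin 23.44° × sin 278.932° = -0.39296, so δ = -23.139°.
cos H₀ = −tan(-76.2°) tan(-23.139°) = -1.7398 ≤ −1 ⇒ polar day, H₀ = π.
Bracket: H₀ sin φ sin δ + cos φ cos δ sin H₀ = 3.1416×-0.97113×-0.39296 + 0.23853×0.91955×0.00000 = 1.198882 + 0.000000 = 1.198882.
Q̄ = (S₀/π) × [bracket] = (1361/π) × 1.198882 = 519.4 W/m².

Q̄ ≈ 519 W/m²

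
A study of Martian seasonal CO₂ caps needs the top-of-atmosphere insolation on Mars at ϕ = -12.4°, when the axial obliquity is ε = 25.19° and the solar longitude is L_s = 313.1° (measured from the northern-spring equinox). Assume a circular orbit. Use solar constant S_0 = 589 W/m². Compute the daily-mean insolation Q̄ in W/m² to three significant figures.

Q̄ ≈ 194 W/m²

Solar declination: sin δ = sin ε · sin L_s = sin 25.19° × sin 313.1° = -0.31077, so δ = -18.106°.
cos h₀ = −tan(-12.4°) tan(-18.106°) = -0.0719, h₀ = 1.6427 rad.
Bracket: h₀ sin ϕ sin δ + cos ϕ cos δ sin h₀ = 1.6427×-0.21474×-0.31077 + 0.97667×0.95048×0.99741 = 0.109625 + 0.925901 = 1.035526.
Q̄ = (S_0/π) × [bracket] = (589/π) × 1.035526 = 194.1 W/m².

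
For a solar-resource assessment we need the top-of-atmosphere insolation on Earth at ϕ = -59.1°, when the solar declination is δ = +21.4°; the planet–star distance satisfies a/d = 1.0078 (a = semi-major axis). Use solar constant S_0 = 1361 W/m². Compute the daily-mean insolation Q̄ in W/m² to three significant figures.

Q̄ ≈ 41.0 W/m²

cos h₀ = −tan(-59.1°) tan(+21.400°) = 0.6548, h₀ = 0.8569 rad.
Bracket: h₀ sin ϕ sin δ + cos ϕ cos δ sin h₀ = 0.8569×-0.85806×0.36488 + 0.51354×0.93106×0.75579 = -0.268286 + 0.361371 = 0.093085.
Inverse-square distance factor (a/d)² = 1.0078² = 1.015661.
Q̄ = (S_0/π) × 1.015661 × [bracket] = (1361/π) × 1.015661 × 0.093085 = 40.96 W/m².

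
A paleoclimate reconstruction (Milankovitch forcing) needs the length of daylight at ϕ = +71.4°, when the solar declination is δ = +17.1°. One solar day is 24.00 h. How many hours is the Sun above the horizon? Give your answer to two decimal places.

cos h₀ = −tan ϕ · tan δ = −tan(+71.4°) × tan(+17.100°) = -0.9141, so h₀ = 2.7242 rad = 156.08°.
Daylight = 2h₀/(2π) × 24.00 h = (2.7242/π) × 24.00 = 20.81 h.

20.81 h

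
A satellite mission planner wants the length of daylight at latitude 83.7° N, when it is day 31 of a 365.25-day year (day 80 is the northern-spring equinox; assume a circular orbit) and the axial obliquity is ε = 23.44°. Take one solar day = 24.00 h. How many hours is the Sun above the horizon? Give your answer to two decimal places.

Solar longitude: L_s = 360° × (31 − 80)/365.25 = -48.296°, i.e. -48.296° + 360° = 311.704°.
sin δ = sin 23.44° × sin 311.704° = -0.29698, so δ = -17.277°.
cos h₀ = −tan ϕ · tan δ = 2.8172 ≥ 1, so the Sun never rises (polar night) and h₀ = 0.
Daylight = 2h₀/(2π) × 24.00 h = (0.0000/π) × 24.00 = 0.00 h.

0.00 h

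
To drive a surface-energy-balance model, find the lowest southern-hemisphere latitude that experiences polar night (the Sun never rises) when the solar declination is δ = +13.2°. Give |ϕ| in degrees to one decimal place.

Polar night requires cos h₀ = −tan ϕ tan δ ≥ 1, i.e. tan ϕ tan δ ≤ −1.
The boundary is |tan ϕ| · |tan δ| = 1, so |ϕ| = 90° − |δ| = 90° − 13.2° = 76.8° in the southern hemisphere.

|ϕ| = 76.8°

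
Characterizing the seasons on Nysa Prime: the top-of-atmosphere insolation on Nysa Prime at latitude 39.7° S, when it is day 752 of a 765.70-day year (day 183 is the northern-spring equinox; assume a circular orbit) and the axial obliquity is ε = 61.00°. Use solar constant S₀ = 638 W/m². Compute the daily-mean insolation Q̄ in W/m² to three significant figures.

Q̄ ≈ 356 W/m²

Solar longitude: λ_s = 360° × (752 − 183)/765.70 = 267.520°.
sin δ = sin 61.00° × sin 267.520° = -0.87380, so δ = -60.903°.
cos H₀ = −tan(-39.7°) tan(-60.903°) = -1.4918 ≤ −1 ⇒ polar day, H₀ = π.
Bracket: H₀ sin φ sin δ + cos φ cos δ sin H₀ = 3.1416×-0.63877×-0.87380 + 0.76940×0.48628×0.00000 = 1.753507 + 0.000000 = 1.753507.
Q̄ = (S₀/π) × [bracket] = (638/π) × 1.753507 = 356.1 W/m².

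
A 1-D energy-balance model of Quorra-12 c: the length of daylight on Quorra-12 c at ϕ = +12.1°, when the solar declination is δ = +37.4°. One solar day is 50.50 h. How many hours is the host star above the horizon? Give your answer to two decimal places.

27.90 h

cos h₀ = −tan ϕ · tan δ = −tan(+12.1°) × tan(+37.400°) = -0.1639, so h₀ = 1.7354 rad = 99.43°.
Daylight = 2h₀/(2π) × 50.50 h = (1.7354/π) × 50.50 = 27.90 h.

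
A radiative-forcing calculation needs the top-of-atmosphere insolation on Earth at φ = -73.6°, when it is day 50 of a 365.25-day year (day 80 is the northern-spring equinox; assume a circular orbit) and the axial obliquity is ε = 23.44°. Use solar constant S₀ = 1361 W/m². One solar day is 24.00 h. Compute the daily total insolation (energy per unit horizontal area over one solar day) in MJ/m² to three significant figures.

Solar longitude: λ_s = 360° × (50 − 80)/365.25 = -29.569°, i.e. -29.569° + 360° = 330.431°.
sin δ = sin 23.44° × sin 330.431° = -0.19630, so δ = -11.320°.
cos H₀ = −tan(-73.6°) tan(-11.320°) = -0.6802, H₀ = 2.3188 rad.
Bracket: H₀ sin φ sin δ + cos φ cos δ sin H₀ = 2.3188×-0.95931×-0.19630 + 0.28234×0.98054×0.73304 = 0.436659 + 0.202939 = 0.639598.
Q̄ = (S₀/π) × [bracket] = (1361/π) × 0.639598 = 277.09 W/m².
Daily total = Q̄ × 24.00 h × 3600 s/h = 277.09 × 24.00 × 3600 / 10⁶ = 23.94 MJ/m².

23.9 MJ/m²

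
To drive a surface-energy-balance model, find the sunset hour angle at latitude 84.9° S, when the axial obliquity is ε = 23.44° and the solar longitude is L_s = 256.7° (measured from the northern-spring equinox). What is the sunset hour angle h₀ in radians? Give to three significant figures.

Solar declination: sin δ = sin ε · sin L_s = sin 23.44° × sin 256.7° = -0.38712, so δ = -22.775°.
Sunrise equation: cos h₀ = −tan ϕ · tan δ = -4.7044 ≤ −1, so the Sun never sets (polar day) and h₀ = π.

h₀ = 3.14 rad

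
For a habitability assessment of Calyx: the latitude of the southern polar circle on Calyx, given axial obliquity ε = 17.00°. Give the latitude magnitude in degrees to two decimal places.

73.00°

The polar circle is the lowest latitude that experiences at least one full rotation of continuous darkness at the northern-summer solstice; it lies at |ϕ| = 90° − ε = 90° − 17.00° = 73.00°.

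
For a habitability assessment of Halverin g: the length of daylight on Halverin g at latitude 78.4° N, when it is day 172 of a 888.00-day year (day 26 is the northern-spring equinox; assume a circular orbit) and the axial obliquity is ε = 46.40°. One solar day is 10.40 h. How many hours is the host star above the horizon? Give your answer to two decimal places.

10.40 h

Solar longitude: L_s = 360° × (172 − 26)/888.00 = 59.189°.
sin δ = sin 46.40° × sin 59.189° = 0.62196, so δ = +38.460°.
Sunrise equation: cos h₀ = −tan ϕ · tan δ = -3.8695 ≤ −1, so the host star never sets (polar day) and h₀ = π.
Daylight = 2h₀/(2π) × 10.40 h = (3.1416/π) × 10.40 = 10.40 h.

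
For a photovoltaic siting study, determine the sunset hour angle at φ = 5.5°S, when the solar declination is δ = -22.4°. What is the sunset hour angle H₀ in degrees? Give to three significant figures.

H₀ = 92.3°

cos H₀ = −tan φ · tan δ = −tan(-5.5°) × tan(-22.400°) = -0.0397, so H₀ = 1.6105 rad = 92.27°.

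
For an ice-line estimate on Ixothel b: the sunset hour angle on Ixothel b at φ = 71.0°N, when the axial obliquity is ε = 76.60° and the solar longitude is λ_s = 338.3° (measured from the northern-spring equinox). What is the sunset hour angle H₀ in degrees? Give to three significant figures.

Solar declination: sin δ = sin ε · sin λ_s = sin 76.60° × sin 338.3° = -0.35968, so δ = -21.081°.
cos H₀ = −tan φ · tan δ = 1.1195 ≥ 1, so the host star never rises (polar night) and H₀ = 0.

H₀ = 0.00°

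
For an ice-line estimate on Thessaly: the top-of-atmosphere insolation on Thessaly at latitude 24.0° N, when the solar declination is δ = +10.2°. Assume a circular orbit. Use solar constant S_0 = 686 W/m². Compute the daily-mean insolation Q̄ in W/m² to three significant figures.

cos h₀ = −tan(+24.0°) tan(+10.200°) = -0.0801, h₀ = 1.6510 rad.
Bracket: h₀ sin ϕ sin δ + cos ϕ cos δ sin h₀ = 1.6510×0.40674×0.17708 + 0.91355×0.98420×0.99679 = 0.118914 + 0.896230 = 1.015144.
Q̄ = (S_0/π) × [bracket] = (686/π) × 1.015144 = 221.7 W/m².

Q̄ ≈ 222 W/m²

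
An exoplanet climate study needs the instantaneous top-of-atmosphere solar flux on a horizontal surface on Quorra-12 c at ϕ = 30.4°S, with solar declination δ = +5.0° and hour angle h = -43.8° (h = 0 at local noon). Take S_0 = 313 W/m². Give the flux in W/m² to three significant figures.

180 W/m²

cos θ_z = sin ϕ sin δ + cos ϕ cos δ cos h = -0.044104 + 0.620159 = 0.576055.
Flux = S_0 · cos θ_z = 313 × 0.576055 = 180.3 W/m².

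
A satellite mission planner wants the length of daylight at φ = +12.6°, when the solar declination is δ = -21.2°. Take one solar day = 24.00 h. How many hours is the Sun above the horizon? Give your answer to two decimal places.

11.34 h

cos H₀ = −tan φ · tan δ = −tan(+12.6°) × tan(-21.200°) = 0.0867, so H₀ = 1.4840 rad = 85.03°.
Daylight = 2H₀/(2π) × 24.00 h = (1.4840/π) × 24.00 = 11.34 h.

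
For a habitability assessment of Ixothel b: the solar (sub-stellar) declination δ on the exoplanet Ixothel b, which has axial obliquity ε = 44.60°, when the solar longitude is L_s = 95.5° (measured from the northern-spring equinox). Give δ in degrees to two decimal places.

sin δ = sin ε · sin L_s = sin 44.60° × sin 95.5° = 0.698920.
δ = arcsin(0.698920) = +44.34°.

δ = +44.34°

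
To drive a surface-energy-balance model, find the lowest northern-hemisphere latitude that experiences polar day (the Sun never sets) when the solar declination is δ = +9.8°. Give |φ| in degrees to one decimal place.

Polar day requires cos H₀ = −tan φ tan δ ≤ −1, i.e. tan φ tan δ ≥ 1.
The boundary is |tan φ| · |tan δ| = 1, so |φ| = 90° − |δ| = 90° − 9.8° = 80.2° in the northern hemisphere.

|φ| = 80.2°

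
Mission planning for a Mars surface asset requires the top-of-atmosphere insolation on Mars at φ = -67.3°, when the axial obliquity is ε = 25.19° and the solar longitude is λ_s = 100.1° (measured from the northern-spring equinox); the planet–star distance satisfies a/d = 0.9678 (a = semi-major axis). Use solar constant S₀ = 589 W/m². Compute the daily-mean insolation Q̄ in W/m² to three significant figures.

Q̄ ≈ 0.00 W/m²

Solar declination: sin δ = sin ε · sin λ_s = sin 25.19° × sin 100.1° = 0.41903, so δ = +24.773°.
cos H₀ = −tan(-67.3°) tan(+24.773°) = 1.1032 ≥ 1 ⇒ polar night, H₀ = 0 and Q̄ = 0.
Inverse-square distance factor (a/d)² = 0.9678² = 0.936637.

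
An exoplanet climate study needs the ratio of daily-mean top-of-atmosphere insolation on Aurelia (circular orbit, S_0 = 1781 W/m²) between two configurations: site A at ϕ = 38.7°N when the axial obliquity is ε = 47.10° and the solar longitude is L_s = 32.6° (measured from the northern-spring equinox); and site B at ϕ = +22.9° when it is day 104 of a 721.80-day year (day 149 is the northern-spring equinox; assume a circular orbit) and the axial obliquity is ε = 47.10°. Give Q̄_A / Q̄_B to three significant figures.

Q̄_A / Q̄_B ≈ 1.59

— Configuration A (ϕ=+38.7°):
Solar declination: sin δ = sin ε · sin L_s = sin 47.10° × sin 32.6° = 0.39467, so δ = +23.246°.
cos h₀ = −tan(+38.7°) tan(+23.246°) = -0.3441, h₀ = 1.9221 rad.
Bracket: h₀ sin ϕ sin δ + cos ϕ cos δ sin h₀ = 1.9221×0.62524×0.39467 + 0.78043×0.91882×0.93892 = 0.474304 + 0.673276 = 1.147580.
Q̄ = (S_0/π) × [bracket] = (1781/π) × 1.147580 = 650.57 W/m².
— Configuration B (ϕ=+22.9°):
Solar longitude: L_s = 360° × (104 − 149)/721.80 = -22.444°, i.e. -22.444° + 360° = 337.556°.
sin δ = sin 47.10° × sin 337.556° = -0.27967, so δ = -16.240°.
cos h₀ = −tan(+22.9°) tan(-16.240°) = 0.1230, h₀ = 1.4474 rad.
Bracket: h₀ sin ϕ sin δ + cos ϕ cos δ sin h₀ = 1.4474×0.38912×-0.27967 + 0.92119×0.96010×0.99240 = -0.157514 + 0.877713 = 0.720199.
Q̄ = (S_0/π) × [bracket] = (1781/π) × 0.720199 = 408.29 W/m².
Ratio Q̄_A / Q̄_B = 650.57 / 408.29 = 1.593.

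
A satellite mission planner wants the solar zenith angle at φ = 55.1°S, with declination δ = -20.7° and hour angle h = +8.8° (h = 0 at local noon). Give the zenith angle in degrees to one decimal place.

θ_z = 35.0°

cos θ_z = sin φ sin δ + cos φ cos δ cos h = 0.289903 + 0.528910 = 0.818813.
θ_z = arccos(0.818813) = 35.0°.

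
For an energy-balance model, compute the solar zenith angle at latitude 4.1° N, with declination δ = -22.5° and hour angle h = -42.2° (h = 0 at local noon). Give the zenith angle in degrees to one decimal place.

cos θ_z = sin ϕ sin δ + cos ϕ cos δ cos h = -0.027361 + 0.682663 = 0.655302.
θ_z = arccos(0.655302) = 49.1°.

θ_z = 49.1°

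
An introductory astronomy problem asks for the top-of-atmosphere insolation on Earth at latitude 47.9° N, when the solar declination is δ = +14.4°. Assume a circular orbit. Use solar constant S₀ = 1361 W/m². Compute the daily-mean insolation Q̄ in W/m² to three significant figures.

Q̄ ≈ 418 W/m²

cos H₀ = −tan(+47.9°) tan(+14.400°) = -0.2842, H₀ = 1.8589 rad.
Bracket: H₀ sin φ sin δ + cos φ cos δ sin H₀ = 1.8589×0.74198×0.24869 + 0.67043×0.96858×0.95878 = 0.343010 + 0.622598 = 0.965608.
Q̄ = (S₀/π) × [bracket] = (1361/π) × 0.965608 = 418.3 W/m².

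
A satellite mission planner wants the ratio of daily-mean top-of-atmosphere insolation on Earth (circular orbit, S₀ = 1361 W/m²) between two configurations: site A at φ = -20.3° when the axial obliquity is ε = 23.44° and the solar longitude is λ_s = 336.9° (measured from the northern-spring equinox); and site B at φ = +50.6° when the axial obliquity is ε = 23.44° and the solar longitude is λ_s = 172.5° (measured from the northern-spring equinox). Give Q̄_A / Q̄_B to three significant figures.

— Configuration A (φ=-20.3°):
Solar declination: sin δ = sin ε · sin λ_s = sin 23.44° × sin 336.9° = -0.15607, so δ = -8.979°.
cos H₀ = −tan(-20.3°) tan(-8.979°) = -0.0584, H₀ = 1.6293 rad.
Bracket: H₀ sin φ sin δ + cos φ cos δ sin H₀ = 1.6293×-0.34694×-0.15607 + 0.93789×0.98775×0.99829 = 0.088222 + 0.924817 = 1.013039.
Q̄ = (S₀/π) × [bracket] = (1361/π) × 1.013039 = 438.87 W/m².
— Configuration B (φ=+50.6°):
Solar declination: sin δ = sin ε · sin λ_s = sin 23.44° × sin 172.5° = 0.05192, so δ = +2.976°.
cos H₀ = −tan(+50.6°) tan(+2.976°) = -0.0633, H₀ = 1.6341 rad.
Bracket: H₀ sin φ sin δ + cos φ cos δ sin H₀ = 1.6341×0.77273×0.05192 + 0.63473×0.99865×0.99799 = 0.065560 + 0.632599 = 0.698159.
Q̄ = (S₀/π) × [bracket] = (1361/π) × 0.698159 = 302.46 W/m².
Ratio Q̄_A / Q̄_B = 438.87 / 302.46 = 1.451.

Q̄_A / Q̄_B ≈ 1.45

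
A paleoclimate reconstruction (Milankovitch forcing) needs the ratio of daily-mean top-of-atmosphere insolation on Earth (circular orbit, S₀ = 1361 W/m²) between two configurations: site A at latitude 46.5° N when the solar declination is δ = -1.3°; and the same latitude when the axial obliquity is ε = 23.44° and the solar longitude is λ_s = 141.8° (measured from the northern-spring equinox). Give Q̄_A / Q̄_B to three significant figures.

— Configuration A (φ=+46.5°):
cos H₀ = −tan(+46.5°) tan(-1.300°) = 0.0239, H₀ = 1.5469 rad.
Bracket: H₀ sin φ sin δ + cos φ cos δ sin H₀ = 1.5469×0.72537×-0.02269 + 0.68835×0.99974×0.99971 = -0.025460 + 0.687971 = 0.662511.
Q̄ = (S₀/π) × [bracket] = (1361/π) × 0.662511 = 287.01 W/m².
— Configuration B (φ=+46.5°):
Solar declination: sin δ = sin ε · sin λ_s = sin 23.44° × sin 141.8° = 0.24600, so δ = +14.241°.
cos H₀ = −tan(+46.5°) tan(+14.241°) = -0.2674, H₀ = 1.8415 rad.
Bracket: H₀ sin φ sin δ + cos φ cos δ sin H₀ = 1.8415×0.72537×0.24600 + 0.68835×0.96927×0.96357 = 0.328599 + 0.642891 = 0.971490.
Q̄ = (S₀/π) × [bracket] = (1361/π) × 0.971490 = 420.87 W/m².
Ratio Q̄_A / Q̄_B = 287.01 / 420.87 = 0.6819.

Q̄_A / Q̄_B ≈ 0.682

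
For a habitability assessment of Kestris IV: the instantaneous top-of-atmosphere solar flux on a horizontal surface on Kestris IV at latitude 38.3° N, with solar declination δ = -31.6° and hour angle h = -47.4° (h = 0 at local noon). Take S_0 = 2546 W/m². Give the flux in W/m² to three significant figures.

cos θ_z = sin ϕ sin δ + cos ϕ cos δ cos h = -0.324755 + 0.452434 = 0.127679.
Flux = S_0 · cos θ_z = 2546 × 0.127679 = 325.1 W/m².

325 W/m²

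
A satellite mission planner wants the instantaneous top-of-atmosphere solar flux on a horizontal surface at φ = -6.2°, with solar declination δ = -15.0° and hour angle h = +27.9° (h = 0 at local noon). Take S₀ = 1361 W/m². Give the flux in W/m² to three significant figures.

1.19e+03 W/m²

cos θ_z = sin φ sin δ + cos φ cos δ cos h = 0.027952 + 0.848659 = 0.876611.
Flux = S₀ · cos θ_z = 1361 × 0.876611 = 1193 W/m².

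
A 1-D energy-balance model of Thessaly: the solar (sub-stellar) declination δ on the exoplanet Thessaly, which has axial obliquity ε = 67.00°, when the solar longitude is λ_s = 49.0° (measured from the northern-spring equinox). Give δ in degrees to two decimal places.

sin δ = sin ε · sin λ_s = sin 67.00° × sin 49.0° = 0.694714.
δ = arcsin(0.694714) = +44.00°.

δ = +44.00°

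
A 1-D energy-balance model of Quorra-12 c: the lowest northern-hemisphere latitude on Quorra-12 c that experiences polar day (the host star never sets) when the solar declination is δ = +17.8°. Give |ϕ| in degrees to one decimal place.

|ϕ| = 72.2°

Polar day requires cos h₀ = −tan ϕ tan δ ≤ −1, i.e. tan ϕ tan δ ≥ 1.
The boundary is |tan ϕ| · |tan δ| = 1, so |ϕ| = 90° − |δ| = 90° − 17.8° = 72.2° in the northern hemisphere.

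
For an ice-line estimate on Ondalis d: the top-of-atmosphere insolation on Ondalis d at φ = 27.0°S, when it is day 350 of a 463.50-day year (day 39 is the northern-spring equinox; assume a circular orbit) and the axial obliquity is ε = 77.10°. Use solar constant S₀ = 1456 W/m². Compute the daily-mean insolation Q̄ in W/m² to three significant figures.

Q̄ ≈ 579 W/m²

Solar longitude: λ_s = 360° × (350 − 39)/463.50 = 241.553°.
sin δ = sin 77.10° × sin 241.553° = -0.85707, so δ = -58.989°.
cos H₀ = −tan(-27.0°) tan(-58.989°) = -0.8476, H₀ = 2.5823 rad.
Bracket: H₀ sin φ sin δ + cos φ cos δ sin H₀ = 2.5823×-0.45399×-0.85707 + 0.89101×0.51520×0.53059 = 1.004776 + 0.243566 = 1.248342.
Q̄ = (S₀/π) × [bracket] = (1456/π) × 1.248342 = 578.6 W/m².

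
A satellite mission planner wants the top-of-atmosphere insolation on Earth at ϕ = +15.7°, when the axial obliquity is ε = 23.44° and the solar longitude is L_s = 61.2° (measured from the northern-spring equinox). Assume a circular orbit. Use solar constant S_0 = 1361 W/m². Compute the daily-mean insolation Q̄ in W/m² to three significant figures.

Solar declination: sin δ = sin ε · sin L_s = sin 23.44° × sin 61.2° = 0.34858, so δ = +20.401°.
cos h₀ = −tan(+15.7°) tan(+20.401°) = -0.1045, h₀ = 1.6755 rad.
Bracket: h₀ sin ϕ sin δ + cos ϕ cos δ sin h₀ = 1.6755×0.27060×0.34858 + 0.96269×0.93728×0.99452 = 0.158043 + 0.897365 = 1.055408.
Q̄ = (S_0/π) × [bracket] = (1361/π) × 1.055408 = 457.2 W/m².

Q̄ ≈ 457 W/m²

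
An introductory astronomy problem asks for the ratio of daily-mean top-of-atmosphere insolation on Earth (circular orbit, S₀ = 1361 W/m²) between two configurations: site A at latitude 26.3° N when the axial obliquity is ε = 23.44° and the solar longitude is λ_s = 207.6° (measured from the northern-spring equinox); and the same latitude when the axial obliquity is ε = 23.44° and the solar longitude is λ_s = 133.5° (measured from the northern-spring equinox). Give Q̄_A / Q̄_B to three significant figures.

— Configuration A (φ=+26.3°):
Solar declination: sin δ = sin ε · sin λ_s = sin 23.44° × sin 207.6° = -0.18429, so δ = -10.620°.
cos H₀ = −tan(+26.3°) tan(-10.620°) = 0.0927, H₀ = 1.4780 rad.
Bracket: H₀ sin φ sin δ + cos φ cos δ sin H₀ = 1.4780×0.44307×-0.18429 + 0.89649×0.98287×0.99570 = -0.120684 + 0.877344 = 0.756660.
Q̄ = (S₀/π) × [bracket] = (1361/π) × 0.756660 = 327.80 W/m².
— Configuration B (φ=+26.3°):
Solar declination: sin δ = sin ε · sin λ_s = sin 23.44° × sin 133.5° = 0.28855, so δ = +16.771°.
cos H₀ = −tan(+26.3°) tan(+16.771°) = -0.1489, H₀ = 1.7203 rad.
Bracket: H₀ sin φ sin δ + cos φ cos δ sin H₀ = 1.7203×0.44307×0.28855 + 0.89649×0.95747×0.98885 = 0.219937 + 0.848792 = 1.068729.
Q̄ = (S₀/π) × [bracket] = (1361/π) × 1.068729 = 462.99 W/m².
Ratio Q̄_A / Q̄_B = 327.80 / 462.99 = 0.7080.

Q̄_A / Q̄_B ≈ 0.708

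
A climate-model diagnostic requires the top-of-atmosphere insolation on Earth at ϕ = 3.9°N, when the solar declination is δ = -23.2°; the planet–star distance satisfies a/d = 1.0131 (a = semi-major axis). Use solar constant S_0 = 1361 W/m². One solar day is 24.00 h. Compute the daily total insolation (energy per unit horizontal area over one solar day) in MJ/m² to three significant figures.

33.6 MJ/m²

cos h₀ = −tan(+3.9°) tan(-23.200°) = 0.0292, h₀ = 1.5416 rad.
Bracket: h₀ sin ϕ sin δ + cos ϕ cos δ sin h₀ = 1.5416×0.06802×-0.39394 + 0.99768×0.91914×0.99957 = -0.041308 + 0.916613 = 0.875305.
Inverse-square distance factor (a/d)² = 1.0131² = 1.026372.
Q̄ = (S_0/π) × 1.026372 × [bracket] = (1361/π) × 1.026372 × 0.875305 = 389.20 W/m².
Daily total = Q̄ × 24.00 h × 3600 s/h = 389.20 × 24.00 × 3600 / 10⁶ = 33.63 MJ/m².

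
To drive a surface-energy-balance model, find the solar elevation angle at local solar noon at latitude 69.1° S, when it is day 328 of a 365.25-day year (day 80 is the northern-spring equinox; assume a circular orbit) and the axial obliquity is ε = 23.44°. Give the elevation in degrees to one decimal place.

Solar longitude: L_s = 360° × (328 − 80)/365.25 = 244.435°.
sin δ = sin 23.44° × sin 244.435° = -0.35884, so δ = -21.029°.
At local noon the hour angle is zero, so the zenith angle equals |ϕ − δ| = |-69.1° − (-21.029°)| = 48.071°.
Elevation = 90° − 48.071° = 41.9°.

41.9°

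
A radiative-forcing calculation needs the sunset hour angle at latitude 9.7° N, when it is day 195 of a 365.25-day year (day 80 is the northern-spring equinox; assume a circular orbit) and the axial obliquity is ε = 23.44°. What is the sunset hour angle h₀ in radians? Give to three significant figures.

h₀ = 1.64 rad

Solar longitude: L_s = 360° × (195 − 80)/365.25 = 113.347°.
sin δ = sin 23.44° × sin 113.347° = 0.36522, so δ = +21.421°.
cos h₀ = −tan ϕ · tan δ = −tan(+9.7°) × tan(+21.421°) = -0.0671, so h₀ = 1.6379 rad = 93.85°.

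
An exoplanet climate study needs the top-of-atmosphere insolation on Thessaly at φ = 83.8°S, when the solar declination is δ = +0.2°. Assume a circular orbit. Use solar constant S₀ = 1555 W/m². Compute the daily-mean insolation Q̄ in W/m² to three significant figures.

cos H₀ = −tan(-83.8°) tan(+0.200°) = 0.0321, H₀ = 1.5387 rad.
Bracket: H₀ sin φ sin δ + cos φ cos δ sin H₀ = 1.5387×-0.99415×0.00349 + 0.10800×0.99999×0.99948 = -0.005339 + 0.107943 = 0.102604.
Q̄ = (S₀/π) × [bracket] = (1555/π) × 0.102604 = 50.79 W/m².

Q̄ ≈ 50.8 W/m²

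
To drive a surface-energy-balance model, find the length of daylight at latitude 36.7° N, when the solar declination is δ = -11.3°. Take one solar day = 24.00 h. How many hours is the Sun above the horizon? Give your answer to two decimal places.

cos H₀ = −tan φ · tan δ = −tan(+36.7°) × tan(-11.300°) = 0.1489, so H₀ = 1.4213 rad = 81.43°.
Daylight = 2H₀/(2π) × 24.00 h = (1.4213/π) × 24.00 = 10.86 h.

10.86 h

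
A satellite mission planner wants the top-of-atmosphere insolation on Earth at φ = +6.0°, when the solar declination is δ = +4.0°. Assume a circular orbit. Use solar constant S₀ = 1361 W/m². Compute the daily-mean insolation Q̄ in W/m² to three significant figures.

Q̄ ≈ 435 W/m²

cos H₀ = −tan(+6.0°) tan(+4.000°) = -0.0073, H₀ = 1.5781 rad.
Bracket: H₀ sin φ sin δ + cos φ cos δ sin H₀ = 1.5781×0.10453×0.06976 + 0.99452×0.99756×0.99997 = 0.011508 + 0.992064 = 1.003572.
Q̄ = (S₀/π) × [bracket] = (1361/π) × 1.003572 = 434.8 W/m².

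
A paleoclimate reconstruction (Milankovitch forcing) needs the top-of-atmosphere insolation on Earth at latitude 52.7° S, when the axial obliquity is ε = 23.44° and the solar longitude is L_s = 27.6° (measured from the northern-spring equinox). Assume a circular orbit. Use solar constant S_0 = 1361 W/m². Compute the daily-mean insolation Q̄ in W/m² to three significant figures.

Solar declination: sin δ = sin ε · sin L_s = sin 23.44° × sin 27.6° = 0.18429, so δ = +10.620°.
cos h₀ = −tan(-52.7°) tan(+10.620°) = 0.2461, h₀ = 1.3221 rad.
Bracket: h₀ sin ϕ sin δ + cos ϕ cos δ sin h₀ = 1.3221×-0.79547×0.18429 + 0.60599×0.98287×0.96924 = -0.193816 + 0.577288 = 0.383472.
Q̄ = (S_0/π) × [bracket] = (1361/π) × 0.383472 = 166.1 W/m².

Q̄ ≈ 166 W/m²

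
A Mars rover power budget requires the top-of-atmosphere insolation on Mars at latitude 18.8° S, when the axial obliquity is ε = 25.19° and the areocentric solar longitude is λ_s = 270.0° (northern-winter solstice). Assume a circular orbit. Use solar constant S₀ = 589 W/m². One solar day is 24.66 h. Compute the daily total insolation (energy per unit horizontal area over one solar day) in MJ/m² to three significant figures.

sin δ = sin 25.19° × sin 270.0° = -0.42562, so δ = -25.190°.
cos H₀ = −tan(-18.8°) tan(-25.190°) = -0.1601, H₀ = 1.7316 rad.
Bracket: H₀ sin φ sin δ + cos φ cos δ sin H₀ = 1.7316×-0.32227×-0.42562 + 0.94665×0.90490×0.98710 = 0.237514 + 0.845573 = 1.083087.
Q̄ = (S₀/π) × [bracket] = (589/π) × 1.083087 = 203.06 W/m².
Daily total = Q̄ × 24.66 h × 3600 s/h = 203.06 × 24.66 × 3600 / 10⁶ = 18.03 MJ/m².

18.0 MJ/m²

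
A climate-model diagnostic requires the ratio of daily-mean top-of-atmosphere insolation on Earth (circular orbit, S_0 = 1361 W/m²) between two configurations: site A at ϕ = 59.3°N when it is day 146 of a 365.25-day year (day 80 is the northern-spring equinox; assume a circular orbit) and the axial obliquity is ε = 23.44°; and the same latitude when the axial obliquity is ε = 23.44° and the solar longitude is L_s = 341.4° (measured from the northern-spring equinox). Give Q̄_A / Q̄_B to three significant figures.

— Configuration A (ϕ=+59.3°):
Solar longitude: L_s = 360° × (146 − 80)/365.25 = 65.051°.
sin δ = sin 23.44° × sin 65.051° = 0.36067, so δ = +21.141°.
cos h₀ = −tan(+59.3°) tan(+21.141°) = -0.6513, h₀ = 2.2801 rad.
Bracket: h₀ sin ϕ sin δ + cos ϕ cos δ sin h₀ = 2.2801×0.85985×0.36067 + 0.51054×0.93269×0.75885 = 0.707109 + 0.361346 = 1.068455.
Q̄ = (S_0/π) × [bracket] = (1361/π) × 1.068455 = 462.88 W/m².
— Configuration B (ϕ=+59.3°):
Solar declination: sin δ = sin ε · sin L_s = sin 23.44° × sin 341.4° = -0.12688, so δ = -7.289°.
cos h₀ = −tan(+59.3°) tan(-7.289°) = 0.2154, h₀ = 1.3537 rad.
Bracket: h₀ sin ϕ sin δ + cos ϕ cos δ sin h₀ = 1.3537×0.85985×-0.12688 + 0.51054×0.99192×0.97652 = -0.147686 + 0.494524 = 0.346838.
Q̄ = (S_0/π) × [bracket] = (1361/π) × 0.346838 = 150.26 W/m².
Ratio Q̄_A / Q̄_B = 462.88 / 150.26 = 3.081.

Q̄_A / Q̄_B ≈ 3.08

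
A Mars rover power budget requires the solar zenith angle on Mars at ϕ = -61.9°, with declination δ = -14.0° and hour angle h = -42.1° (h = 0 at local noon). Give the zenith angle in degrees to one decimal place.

cos θ_z = sin ϕ sin δ + cos ϕ cos δ cos h = 0.213406 + 0.339098 = 0.552504.
θ_z = arccos(0.552504) = 56.5°.

θ_z = 56.5°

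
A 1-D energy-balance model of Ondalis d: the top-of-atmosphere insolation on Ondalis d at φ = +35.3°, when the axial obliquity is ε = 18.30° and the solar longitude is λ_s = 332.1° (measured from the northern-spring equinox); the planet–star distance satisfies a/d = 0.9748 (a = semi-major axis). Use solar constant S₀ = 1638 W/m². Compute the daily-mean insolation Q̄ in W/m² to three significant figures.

Q̄ ≈ 336 W/m²

Solar declination: sin δ = sin ε · sin λ_s = sin 18.30° × sin 332.1° = -0.14693, so δ = -8.449°.
cos H₀ = −tan(+35.3°) tan(-8.449°) = 0.1052, H₀ = 1.4654 rad.
Bracket: H₀ sin φ sin δ + cos φ cos δ sin H₀ = 1.4654×0.57786×-0.14693 + 0.81614×0.98915×0.99445 = -0.124420 + 0.802804 = 0.678384.
Inverse-square distance factor (a/d)² = 0.9748² = 0.950235.
Q̄ = (S₀/π) × 0.950235 × [bracket] = (1638/π) × 0.950235 × 0.678384 = 336.1 W/m².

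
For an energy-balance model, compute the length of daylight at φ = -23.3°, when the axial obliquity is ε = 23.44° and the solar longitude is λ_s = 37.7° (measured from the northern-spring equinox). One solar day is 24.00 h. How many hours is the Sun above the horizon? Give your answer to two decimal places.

11.17 h

Solar declination: sin δ = sin ε · sin λ_s = sin 23.44° × sin 37.7° = 0.24326, so δ = +14.079°.
cos H₀ = −tan φ · tan δ = −tan(-23.3°) × tan(+14.079°) = 0.1080, so H₀ = 1.4626 rad = 83.80°.
Daylight = 2H₀/(2π) × 24.00 h = (1.4626/π) × 24.00 = 11.17 h.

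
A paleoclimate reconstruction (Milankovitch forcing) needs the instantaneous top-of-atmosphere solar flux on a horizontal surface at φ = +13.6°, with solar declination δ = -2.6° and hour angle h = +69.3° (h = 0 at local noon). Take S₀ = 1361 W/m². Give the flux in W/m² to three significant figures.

cos θ_z = sin φ sin δ + cos φ cos δ cos h = -0.010667 + 0.343210 = 0.332543.
Flux = S₀ · cos θ_z = 1361 × 0.332543 = 452.6 W/m².

453 W/m²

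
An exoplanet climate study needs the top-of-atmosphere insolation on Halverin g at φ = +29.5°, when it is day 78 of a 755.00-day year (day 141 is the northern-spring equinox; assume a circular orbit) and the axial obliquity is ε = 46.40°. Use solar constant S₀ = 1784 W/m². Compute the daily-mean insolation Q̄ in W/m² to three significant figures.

Solar longitude: λ_s = 360° × (78 − 141)/755.00 = -30.040°, i.e. -30.040° + 360° = 329.960°.
sin δ = sin 46.40° × sin 329.960° = -0.36252, so δ = -21.255°.
cos H₀ = −tan(+29.5°) tan(-21.255°) = 0.2201, H₀ = 1.3489 rad.
Bracket: H₀ sin φ sin δ + cos φ cos δ sin H₀ = 1.3489×0.49242×-0.36252 + 0.87036×0.93198×0.97548 = -0.240795 + 0.791269 = 0.550474.
Q̄ = (S₀/π) × [bracket] = (1784/π) × 0.550474 = 312.6 W/m².

Q̄ ≈ 313 W/m²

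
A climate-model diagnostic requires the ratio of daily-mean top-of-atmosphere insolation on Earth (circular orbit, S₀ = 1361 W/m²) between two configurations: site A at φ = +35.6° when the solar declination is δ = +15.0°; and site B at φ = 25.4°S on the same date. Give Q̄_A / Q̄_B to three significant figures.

— Configuration A (φ=+35.6°):
cos H₀ = −tan(+35.6°) tan(+15.000°) = -0.1918, H₀ = 1.7638 rad.
Bracket: H₀ sin φ sin δ + cos φ cos δ sin H₀ = 1.7638×0.58212×0.25882 + 0.81310×0.96593×0.98143 = 0.265742 + 0.770813 = 1.036555.
Q̄ = (S₀/π) × [bracket] = (1361/π) × 1.036555 = 449.06 W/m².
— Configuration B (φ=-25.4°):
cos H₀ = −tan(-25.4°) tan(+15.000°) = 0.1272, H₀ = 1.4432 rad.
Bracket: H₀ sin φ sin δ + cos φ cos δ sin H₀ = 1.4432×-0.42894×0.25882 + 0.90334×0.96593×0.99187 = -0.160222 + 0.865469 = 0.705247.
Q̄ = (S₀/π) × [bracket] = (1361/π) × 0.705247 = 305.53 W/m².
Ratio Q̄_A / Q̄_B = 449.06 / 305.53 = 1.470.

Q̄_A / Q̄_B ≈ 1.47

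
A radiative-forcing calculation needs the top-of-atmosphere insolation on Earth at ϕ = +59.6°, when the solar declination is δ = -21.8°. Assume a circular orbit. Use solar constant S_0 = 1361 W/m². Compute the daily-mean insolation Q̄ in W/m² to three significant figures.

Q̄ ≈ 35.0 W/m²

cos h₀ = −tan(+59.6°) tan(-21.800°) = 0.6817, h₀ = 0.8207 rad.
Bracket: h₀ sin ϕ sin δ + cos ϕ cos δ sin h₀ = 0.8207×0.86251×-0.37137 + 0.50603×0.92849×0.73160 = -0.262879 + 0.343738 = 0.080859.
Q̄ = (S_0/π) × [bracket] = (1361/π) × 0.080859 = 35.03 W/m².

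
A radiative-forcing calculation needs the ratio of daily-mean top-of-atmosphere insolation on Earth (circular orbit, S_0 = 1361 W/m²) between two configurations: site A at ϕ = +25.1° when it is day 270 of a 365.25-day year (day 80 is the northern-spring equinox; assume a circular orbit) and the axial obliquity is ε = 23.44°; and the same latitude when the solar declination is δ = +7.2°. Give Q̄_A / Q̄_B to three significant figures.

Q̄_A / Q̄_B ≈ 0.886

— Configuration A (ϕ=+25.1°):
Solar longitude: L_s = 360° × (270 − 80)/365.25 = 187.269°.
sin δ = sin 23.44° × sin 187.269° = -0.05033, so δ = -2.885°.
cos h₀ = −tan(+25.1°) tan(-2.885°) = 0.0236, h₀ = 1.5472 rad.
Bracket: h₀ sin ϕ sin δ + cos ϕ cos δ sin h₀ = 1.5472×0.42420×-0.05033 + 0.90557×0.99873×0.99972 = -0.033033 + 0.904167 = 0.871134.
Q̄ = (S_0/π) × [bracket] = (1361/π) × 0.871134 = 377.39 W/m².
— Configuration B (ϕ=+25.1°):
cos h₀ = −tan(+25.1°) tan(+7.200°) = -0.0592, h₀ = 1.6300 rad.
Bracket: h₀ sin ϕ sin δ + cos ϕ cos δ sin h₀ = 1.6300×0.42420×0.12533 + 0.90557×0.99211×0.99825 = 0.086659 + 0.896853 = 0.983512.
Q̄ = (S_0/π) × [bracket] = (1361/π) × 0.983512 = 426.08 W/m².
Ratio Q̄_A / Q̄_B = 377.39 / 426.08 = 0.8857.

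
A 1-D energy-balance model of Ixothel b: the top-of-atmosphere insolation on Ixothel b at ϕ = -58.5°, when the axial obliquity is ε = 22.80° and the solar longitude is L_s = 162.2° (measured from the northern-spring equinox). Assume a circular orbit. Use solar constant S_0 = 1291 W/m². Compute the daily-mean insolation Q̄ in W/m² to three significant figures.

Q̄ ≈ 152 W/m²

Solar declination: sin δ = sin ε · sin L_s = sin 22.80° × sin 162.2° = 0.11846, so δ = +6.803°.
cos h₀ = −tan(-58.5°) tan(+6.803°) = 0.1947, h₀ = 1.3749 rad.
Bracket: h₀ sin ϕ sin δ + cos ϕ cos δ sin h₀ = 1.3749×-0.85264×0.11846 + 0.52250×0.99296×0.98087 = -0.138870 + 0.508897 = 0.370027.
Q̄ = (S_0/π) × [bracket] = (1291/π) × 0.370027 = 152.1 W/m².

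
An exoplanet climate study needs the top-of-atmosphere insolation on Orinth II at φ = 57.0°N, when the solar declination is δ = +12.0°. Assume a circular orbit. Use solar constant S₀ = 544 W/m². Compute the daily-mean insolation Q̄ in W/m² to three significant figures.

cos H₀ = −tan(+57.0°) tan(+12.000°) = -0.3273, H₀ = 1.9042 rad.
Bracket: H₀ sin φ sin δ + cos φ cos δ sin H₀ = 1.9042×0.83867×0.20791 + 0.54464×0.97815×0.94492 = 0.332031 + 0.503396 = 0.835427.
Q̄ = (S₀/π) × [bracket] = (544/π) × 0.835427 = 144.7 W/m².

Q̄ ≈ 145 W/m²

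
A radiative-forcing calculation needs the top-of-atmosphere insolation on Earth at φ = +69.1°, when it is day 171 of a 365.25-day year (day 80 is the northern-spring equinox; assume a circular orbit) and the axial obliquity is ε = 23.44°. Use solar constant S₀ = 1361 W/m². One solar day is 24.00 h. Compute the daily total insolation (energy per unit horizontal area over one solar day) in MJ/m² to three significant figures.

Solar longitude: λ_s = 360° × (171 − 80)/365.25 = 89.692°.
sin δ = sin 23.44° × sin 89.692° = 0.39778, so δ = +23.440°.
cos H₀ = −tan(+69.1°) tan(+23.440°) = -1.1354 ≤ −1 ⇒ polar day, H₀ = π.
Bracket: H₀ sin φ sin δ + cos φ cos δ sin H₀ = 3.1416×0.93420×0.39778 + 0.35674×0.91748×0.00000 = 1.167438 + 0.000000 = 1.167438.
Q̄ = (S₀/π) × [bracket] = (1361/π) × 1.167438 = 505.76 W/m².
Daily total = Q̄ × 24.00 h × 3600 s/h = 505.76 × 24.00 × 3600 / 10⁶ = 43.70 MJ/m².

43.7 MJ/m²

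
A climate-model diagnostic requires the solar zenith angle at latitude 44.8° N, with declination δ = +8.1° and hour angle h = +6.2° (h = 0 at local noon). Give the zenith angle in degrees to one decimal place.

θ_z = 37.1°

cos θ_z = sin ϕ sin δ + cos ϕ cos δ cos h = 0.099284 + 0.698383 = 0.797667.
θ_z = arccos(0.797667) = 37.1°.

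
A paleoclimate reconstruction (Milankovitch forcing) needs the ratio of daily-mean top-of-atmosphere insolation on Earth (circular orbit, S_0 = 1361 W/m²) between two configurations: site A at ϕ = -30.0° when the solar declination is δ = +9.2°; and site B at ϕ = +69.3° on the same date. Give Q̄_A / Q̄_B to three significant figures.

Q̄_A / Q̄_B ≈ 1.19

— Configuration A (ϕ=-30.0°):
cos h₀ = −tan(-30.0°) tan(+9.200°) = 0.0935, h₀ = 1.4771 rad.
Bracket: h₀ sin ϕ sin δ + cos ϕ cos δ sin h₀ = 1.4771×-0.50000×0.15988 + 0.86603×0.98714×0.99562 = -0.118079 + 0.851148 = 0.733069.
Q̄ = (S_0/π) × [bracket] = (1361/π) × 0.733069 = 317.58 W/m².
— Configuration B (ϕ=+69.3°):
cos h₀ = −tan(+69.3°) tan(+9.200°) = -0.4286, h₀ = 2.0138 rad.
Bracket: h₀ sin ϕ sin δ + cos ϕ cos δ sin h₀ = 2.0138×0.93544×0.15988 + 0.35347×0.98714×0.90348 = 0.301180 + 0.315246 = 0.616426.
Q̄ = (S_0/π) × [bracket] = (1361/π) × 0.616426 = 267.05 W/m².
Ratio Q̄_A / Q̄_B = 317.58 / 267.05 = 1.189.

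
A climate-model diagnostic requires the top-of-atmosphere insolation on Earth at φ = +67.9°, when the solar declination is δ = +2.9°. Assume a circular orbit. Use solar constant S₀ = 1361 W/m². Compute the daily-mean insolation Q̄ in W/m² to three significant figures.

cos H₀ = −tan(+67.9°) tan(+2.900°) = -0.1248, H₀ = 1.6959 rad.
Bracket: H₀ sin φ sin δ + cos φ cos δ sin H₀ = 1.6959×0.92653×0.05059 + 0.37622×0.99872×0.99219 = 0.079492 + 0.372804 = 0.452296.
Q̄ = (S₀/π) × [bracket] = (1361/π) × 0.452296 = 195.9 W/m².

Q̄ ≈ 196 W/m²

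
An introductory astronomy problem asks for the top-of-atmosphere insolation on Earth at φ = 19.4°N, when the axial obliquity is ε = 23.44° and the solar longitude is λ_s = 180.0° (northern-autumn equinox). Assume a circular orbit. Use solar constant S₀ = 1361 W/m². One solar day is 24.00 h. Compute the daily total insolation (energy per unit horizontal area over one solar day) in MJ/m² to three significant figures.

35.3 MJ/m²

Solar declination: sin δ = sin ε · sin λ_s = sin 23.44° × sin 180.0° = 0.00000, so δ = +0.000°.
cos H₀ = −tan(+19.4°) tan(+0.000°) = -0.0000, H₀ = 1.5708 rad.
Bracket: H₀ sin φ sin δ + cos φ cos δ sin H₀ = 1.5708×0.33216×0.00000 + 0.94322×1.00000×1.00000 = 0.000000 + 0.943220 = 0.943220.
Q̄ = (S₀/π) × [bracket] = (1361/π) × 0.943220 = 408.62 W/m².
Daily total = Q̄ × 24.00 h × 3600 s/h = 408.62 × 24.00 × 3600 / 10⁶ = 35.30 MJ/m².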